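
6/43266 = 1/7211 = 0.00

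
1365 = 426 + 939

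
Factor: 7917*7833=3^2*7^2*13^1*29^1 * 373^1=62013861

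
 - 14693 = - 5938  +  -8755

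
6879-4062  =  2817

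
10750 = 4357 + 6393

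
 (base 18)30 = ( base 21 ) 2C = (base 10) 54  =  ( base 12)46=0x36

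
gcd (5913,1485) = 27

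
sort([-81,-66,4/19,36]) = [ - 81,-66,4/19,36]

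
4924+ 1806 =6730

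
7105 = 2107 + 4998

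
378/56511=2/299 =0.01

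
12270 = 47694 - 35424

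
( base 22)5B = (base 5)441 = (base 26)4H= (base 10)121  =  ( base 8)171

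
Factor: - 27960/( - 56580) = 466/943 = 2^1*23^( - 1 )*41^( - 1)* 233^1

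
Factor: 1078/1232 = 7/8 = 2^ (-3)*7^1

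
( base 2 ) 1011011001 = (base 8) 1331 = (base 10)729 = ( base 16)2d9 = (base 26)121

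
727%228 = 43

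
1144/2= 572 = 572.00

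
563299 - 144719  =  418580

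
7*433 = 3031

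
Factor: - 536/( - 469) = 2^3 * 7^( - 1) = 8/7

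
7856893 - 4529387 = 3327506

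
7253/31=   7253/31 = 233.97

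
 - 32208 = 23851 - 56059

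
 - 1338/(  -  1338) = 1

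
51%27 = 24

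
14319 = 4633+9686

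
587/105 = 5 + 62/105 = 5.59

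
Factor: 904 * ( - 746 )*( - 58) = 2^5 * 29^1*113^1*373^1 = 39114272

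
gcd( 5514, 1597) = 1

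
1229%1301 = 1229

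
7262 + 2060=9322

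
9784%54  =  10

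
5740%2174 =1392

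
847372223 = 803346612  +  44025611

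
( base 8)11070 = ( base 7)16412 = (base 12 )2848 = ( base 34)416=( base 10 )4664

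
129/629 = 129/629 = 0.21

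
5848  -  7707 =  - 1859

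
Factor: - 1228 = -2^2 * 307^1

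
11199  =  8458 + 2741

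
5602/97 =5602/97 = 57.75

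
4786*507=2426502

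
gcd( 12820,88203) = 1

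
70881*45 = 3189645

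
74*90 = 6660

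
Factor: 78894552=2^3*3^1*11^1 * 17^1 * 17579^1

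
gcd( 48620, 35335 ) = 5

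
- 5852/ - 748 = 7 +14/17 = 7.82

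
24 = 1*24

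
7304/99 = 664/9= 73.78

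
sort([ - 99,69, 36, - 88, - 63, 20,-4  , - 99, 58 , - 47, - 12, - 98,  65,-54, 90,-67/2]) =[ - 99 , - 99, - 98, - 88, - 63,-54,-47, - 67/2, -12,-4,20, 36, 58,65,69,90]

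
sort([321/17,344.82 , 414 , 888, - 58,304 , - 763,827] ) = [ -763,-58 , 321/17, 304, 344.82,414, 827, 888]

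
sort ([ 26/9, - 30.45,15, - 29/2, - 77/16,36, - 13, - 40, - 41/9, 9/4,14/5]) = [ - 40 ,-30.45, - 29/2, -13, - 77/16, - 41/9,9/4 , 14/5,26/9,15,  36]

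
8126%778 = 346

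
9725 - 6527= 3198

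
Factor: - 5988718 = - 2^1*503^1*5953^1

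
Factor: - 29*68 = - 2^2  *  17^1 * 29^1 = - 1972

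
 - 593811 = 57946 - 651757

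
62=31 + 31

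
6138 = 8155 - 2017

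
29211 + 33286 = 62497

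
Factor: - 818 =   -  2^1*409^1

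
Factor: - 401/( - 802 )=2^(  -  1) =1/2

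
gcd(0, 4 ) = 4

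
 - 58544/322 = -182 + 30/161 = - 181.81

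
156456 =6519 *24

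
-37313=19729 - 57042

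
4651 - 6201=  - 1550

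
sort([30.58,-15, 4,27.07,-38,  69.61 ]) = [-38,-15, 4, 27.07 , 30.58, 69.61] 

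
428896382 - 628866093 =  -199969711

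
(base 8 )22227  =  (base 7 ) 36211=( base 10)9367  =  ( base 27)cmp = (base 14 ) 35b1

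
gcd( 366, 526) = 2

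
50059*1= 50059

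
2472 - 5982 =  - 3510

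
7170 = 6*1195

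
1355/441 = 1355/441 = 3.07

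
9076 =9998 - 922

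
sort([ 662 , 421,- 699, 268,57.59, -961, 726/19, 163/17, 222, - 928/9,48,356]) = [ - 961, - 699, - 928/9, 163/17,726/19 , 48, 57.59, 222, 268,  356,421, 662] 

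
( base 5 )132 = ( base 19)24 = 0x2a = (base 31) 1B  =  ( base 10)42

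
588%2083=588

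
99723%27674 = 16701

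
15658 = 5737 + 9921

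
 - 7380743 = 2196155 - 9576898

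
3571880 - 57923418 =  - 54351538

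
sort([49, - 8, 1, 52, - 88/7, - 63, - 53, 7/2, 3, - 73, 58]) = [- 73, - 63, - 53,-88/7, - 8 , 1,3, 7/2,49, 52, 58 ] 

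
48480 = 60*808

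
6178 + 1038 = 7216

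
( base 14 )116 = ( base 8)330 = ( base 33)6I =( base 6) 1000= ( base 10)216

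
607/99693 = 607/99693 = 0.01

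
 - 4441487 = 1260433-5701920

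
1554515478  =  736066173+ 818449305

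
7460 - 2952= 4508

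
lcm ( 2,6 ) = 6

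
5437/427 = 12 + 313/427 =12.73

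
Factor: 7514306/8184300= 3757153/4092150 = 2^( - 1)*3^(- 1 )*5^( - 2 )*17^1*29^1*7621^1  *27281^( - 1 )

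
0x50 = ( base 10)80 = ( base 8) 120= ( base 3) 2222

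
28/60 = 7/15 =0.47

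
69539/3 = 23179 + 2/3 = 23179.67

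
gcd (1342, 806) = 2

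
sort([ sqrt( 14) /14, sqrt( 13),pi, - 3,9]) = [  -  3,sqrt( 14 )/14, pi,sqrt( 13),9]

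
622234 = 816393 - 194159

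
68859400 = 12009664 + 56849736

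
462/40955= 462/40955 = 0.01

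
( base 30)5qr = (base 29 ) 690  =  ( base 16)14bb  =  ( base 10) 5307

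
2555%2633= 2555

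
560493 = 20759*27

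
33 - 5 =28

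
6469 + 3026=9495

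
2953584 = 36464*81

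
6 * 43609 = 261654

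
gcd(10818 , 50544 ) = 18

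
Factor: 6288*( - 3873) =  - 24353424 = -2^4*3^2*131^1*1291^1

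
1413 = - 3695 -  - 5108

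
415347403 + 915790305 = 1331137708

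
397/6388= 397/6388 = 0.06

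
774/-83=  - 774/83 = -9.33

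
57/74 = 57/74  =  0.77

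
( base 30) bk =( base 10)350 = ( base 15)185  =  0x15e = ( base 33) AK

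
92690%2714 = 414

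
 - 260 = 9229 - 9489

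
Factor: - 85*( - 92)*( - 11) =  - 86020=- 2^2 * 5^1 * 11^1*17^1*23^1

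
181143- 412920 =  - 231777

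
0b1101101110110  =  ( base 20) hba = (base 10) 7030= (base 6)52314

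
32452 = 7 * 4636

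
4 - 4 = 0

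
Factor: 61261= 61261^1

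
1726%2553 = 1726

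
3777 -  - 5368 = 9145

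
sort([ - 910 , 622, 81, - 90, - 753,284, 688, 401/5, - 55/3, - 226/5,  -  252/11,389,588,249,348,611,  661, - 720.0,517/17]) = [  -  910, - 753, - 720.0, - 90,- 226/5,-252/11, - 55/3,517/17,401/5,81, 249,284,  348, 389,588, 611 , 622 , 661, 688]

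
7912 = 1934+5978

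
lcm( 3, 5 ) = 15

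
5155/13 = 396+7/13 = 396.54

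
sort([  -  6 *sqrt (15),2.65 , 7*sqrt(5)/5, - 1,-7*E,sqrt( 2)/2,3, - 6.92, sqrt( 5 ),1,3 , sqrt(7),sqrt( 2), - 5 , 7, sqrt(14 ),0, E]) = [ - 6*sqrt( 15 ) , - 7*E, - 6.92,-5 , -1 , 0, sqrt(2 ) /2,  1, sqrt(2), sqrt(5) , sqrt(7 ) , 2.65 , E , 3, 3, 7*sqrt(5 ) /5, sqrt( 14 ),  7] 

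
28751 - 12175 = 16576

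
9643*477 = 4599711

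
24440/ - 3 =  - 24440/3= - 8146.67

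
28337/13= 28337/13 =2179.77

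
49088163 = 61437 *799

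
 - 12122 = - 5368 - 6754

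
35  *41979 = 1469265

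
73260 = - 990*( - 74 )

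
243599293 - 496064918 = - 252465625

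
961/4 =240 + 1/4 = 240.25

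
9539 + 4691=14230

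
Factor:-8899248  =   - 2^4* 3^1*185401^1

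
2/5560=1/2780  =  0.00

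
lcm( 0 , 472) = 0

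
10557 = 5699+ 4858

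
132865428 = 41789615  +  91075813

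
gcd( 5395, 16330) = 5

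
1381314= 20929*66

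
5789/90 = 5789/90  =  64.32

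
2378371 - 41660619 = -39282248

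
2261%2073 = 188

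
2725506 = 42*64893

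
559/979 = 559/979 = 0.57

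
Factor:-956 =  - 2^2*239^1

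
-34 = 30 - 64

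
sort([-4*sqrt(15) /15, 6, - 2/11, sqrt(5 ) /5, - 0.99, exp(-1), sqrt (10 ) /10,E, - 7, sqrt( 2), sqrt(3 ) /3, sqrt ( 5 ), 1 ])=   [ - 7, - 4*sqrt (15 ) /15, - 0.99,  -  2/11, sqrt(10)/10, exp ( - 1 ), sqrt ( 5)/5, sqrt(3 ) /3, 1, sqrt(2 ), sqrt( 5),E, 6] 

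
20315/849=23  +  788/849 = 23.93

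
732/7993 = 732/7993 = 0.09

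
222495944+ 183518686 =406014630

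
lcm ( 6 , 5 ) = 30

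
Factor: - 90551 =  - 23^1*31^1*127^1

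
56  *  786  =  44016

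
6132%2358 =1416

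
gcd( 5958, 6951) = 993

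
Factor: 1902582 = 2^1*3^3*11^1*3203^1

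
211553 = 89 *2377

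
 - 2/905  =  -1 + 903/905 = - 0.00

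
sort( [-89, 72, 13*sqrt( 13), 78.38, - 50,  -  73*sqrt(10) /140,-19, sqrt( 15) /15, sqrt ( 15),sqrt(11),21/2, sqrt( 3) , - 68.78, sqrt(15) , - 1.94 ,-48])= [  -  89, - 68.78,-50, - 48, - 19  , - 1.94, -73* sqrt(10) /140,sqrt(15) /15, sqrt ( 3), sqrt(11), sqrt( 15), sqrt( 15), 21/2, 13*sqrt( 13),72,  78.38 ]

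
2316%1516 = 800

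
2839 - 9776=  - 6937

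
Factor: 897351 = 3^1 * 7^1*13^1*19^1*173^1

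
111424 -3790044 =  - 3678620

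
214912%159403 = 55509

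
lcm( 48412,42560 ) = 3872960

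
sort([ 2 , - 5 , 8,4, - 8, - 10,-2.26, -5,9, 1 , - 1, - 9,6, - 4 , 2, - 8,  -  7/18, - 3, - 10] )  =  [ - 10, - 10, - 9,  -  8, - 8, - 5 , - 5, - 4,- 3, - 2.26, - 1,-7/18,1,  2, 2, 4, 6,  8,  9] 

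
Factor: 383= 383^1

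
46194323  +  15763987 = 61958310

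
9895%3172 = 379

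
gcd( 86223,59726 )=1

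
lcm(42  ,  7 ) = 42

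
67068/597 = 112+68/199 = 112.34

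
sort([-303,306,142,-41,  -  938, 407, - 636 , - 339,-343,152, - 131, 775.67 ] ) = [ - 938,  -  636, - 343,-339, - 303, - 131, - 41,142,152,306,407, 775.67 ] 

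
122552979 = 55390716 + 67162263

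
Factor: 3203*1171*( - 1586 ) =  - 2^1*13^1 * 61^1*1171^1*3203^1 = - 5948630818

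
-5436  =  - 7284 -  - 1848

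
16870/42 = 401  +  2/3 = 401.67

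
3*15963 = 47889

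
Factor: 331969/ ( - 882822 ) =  - 2^( - 1)*3^( -1 )*11^1* 103^1 *293^1*147137^( - 1 )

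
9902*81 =802062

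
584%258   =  68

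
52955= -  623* ( - 85) 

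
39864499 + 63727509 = 103592008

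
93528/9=10392 = 10392.00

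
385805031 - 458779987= - 72974956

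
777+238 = 1015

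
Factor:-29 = - 29^1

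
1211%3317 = 1211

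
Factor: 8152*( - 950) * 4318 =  - 2^5*5^2*17^1*19^1 *127^1*1019^1= - 33440319200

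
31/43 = 31/43 = 0.72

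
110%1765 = 110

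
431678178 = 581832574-150154396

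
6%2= 0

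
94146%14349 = 8052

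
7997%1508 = 457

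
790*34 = 26860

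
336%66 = 6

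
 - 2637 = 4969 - 7606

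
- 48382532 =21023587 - 69406119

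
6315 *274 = 1730310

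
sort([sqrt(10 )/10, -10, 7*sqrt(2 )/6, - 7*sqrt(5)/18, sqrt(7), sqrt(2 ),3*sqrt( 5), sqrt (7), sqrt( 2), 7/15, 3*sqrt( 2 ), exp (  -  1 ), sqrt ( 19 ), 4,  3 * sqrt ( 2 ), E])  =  [-10,-7*sqrt(5 ) /18,sqrt(10 )/10, exp( - 1 ),7/15, sqrt(2), sqrt( 2 ), 7*sqrt( 2 )/6 , sqrt(7 ), sqrt(7 ), E, 4, 3*sqrt(2),3*sqrt (2), sqrt (19),  3 * sqrt( 5 ) ]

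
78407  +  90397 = 168804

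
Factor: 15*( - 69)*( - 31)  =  3^2*5^1 * 23^1 * 31^1 = 32085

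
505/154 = 505/154 = 3.28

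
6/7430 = 3/3715=0.00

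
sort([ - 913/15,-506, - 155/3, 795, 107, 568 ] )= [  -  506, - 913/15, - 155/3,107, 568,  795] 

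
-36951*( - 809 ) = 29893359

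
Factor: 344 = 2^3*43^1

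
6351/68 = 93 + 27/68 = 93.40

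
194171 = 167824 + 26347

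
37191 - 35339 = 1852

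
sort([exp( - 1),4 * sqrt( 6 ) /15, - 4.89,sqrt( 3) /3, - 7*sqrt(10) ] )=[ - 7*sqrt( 10) ,  -  4.89,exp( - 1),sqrt( 3 )/3,4*sqrt ( 6) /15] 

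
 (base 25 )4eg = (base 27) 3P4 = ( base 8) 5462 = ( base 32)2PI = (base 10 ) 2866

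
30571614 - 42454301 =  - 11882687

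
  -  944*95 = -89680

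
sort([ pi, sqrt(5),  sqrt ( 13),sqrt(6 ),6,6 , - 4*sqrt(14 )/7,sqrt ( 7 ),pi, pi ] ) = [ - 4*sqrt (14 ) /7, sqrt( 5),sqrt(6 ),sqrt(7 ), pi,pi, pi,sqrt(13 ),6,6 ] 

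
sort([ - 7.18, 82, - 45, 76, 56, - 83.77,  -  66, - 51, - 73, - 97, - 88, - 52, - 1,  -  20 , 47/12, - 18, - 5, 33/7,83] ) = [ - 97, - 88, - 83.77, - 73, - 66, - 52, - 51, - 45,  -  20, - 18, - 7.18 , - 5, - 1, 47/12,33/7, 56,76,  82, 83 ]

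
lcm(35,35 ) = 35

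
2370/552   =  395/92 = 4.29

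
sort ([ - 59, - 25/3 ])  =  [ - 59, - 25/3]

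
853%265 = 58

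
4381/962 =337/74= 4.55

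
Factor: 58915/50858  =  2^( - 1)*5^1*59^ ( - 1 )*431^( - 1)*11783^1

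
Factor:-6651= - 3^2*739^1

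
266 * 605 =160930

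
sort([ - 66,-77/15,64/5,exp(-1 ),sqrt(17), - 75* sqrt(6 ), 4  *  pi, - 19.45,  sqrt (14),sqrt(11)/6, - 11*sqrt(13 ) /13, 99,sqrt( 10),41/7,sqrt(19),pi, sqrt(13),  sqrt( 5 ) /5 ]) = [ - 75*sqrt(6), - 66, - 19.45, - 77/15, - 11*sqrt(13)/13,  exp(  -  1 ), sqrt( 5)/5,sqrt(11)/6,pi, sqrt( 10),sqrt( 13 ),sqrt(14 ), sqrt (17 ),sqrt( 19),  41/7,4*pi,64/5,99 ] 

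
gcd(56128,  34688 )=64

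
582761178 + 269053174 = 851814352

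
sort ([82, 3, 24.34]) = [3, 24.34, 82] 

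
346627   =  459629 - 113002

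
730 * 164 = 119720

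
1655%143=82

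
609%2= 1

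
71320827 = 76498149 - 5177322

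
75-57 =18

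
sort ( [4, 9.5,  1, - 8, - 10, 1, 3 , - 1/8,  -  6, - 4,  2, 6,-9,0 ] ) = [ - 10, - 9, - 8, - 6, - 4, - 1/8, 0,1,1,2, 3, 4, 6, 9.5]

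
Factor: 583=11^1*53^1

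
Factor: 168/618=2^2*7^1*103^( - 1) = 28/103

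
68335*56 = 3826760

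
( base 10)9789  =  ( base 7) 40353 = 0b10011000111101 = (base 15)2d79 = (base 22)k4l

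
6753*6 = 40518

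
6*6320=37920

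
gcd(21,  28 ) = 7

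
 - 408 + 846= 438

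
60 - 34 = 26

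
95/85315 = 19/17063 = 0.00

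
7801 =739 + 7062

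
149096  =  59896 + 89200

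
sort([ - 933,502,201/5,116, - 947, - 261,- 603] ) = [ - 947, -933, -603, - 261, 201/5,116,502 ] 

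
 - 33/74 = -33/74   =  - 0.45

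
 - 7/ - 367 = 7/367 = 0.02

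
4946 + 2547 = 7493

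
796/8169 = 796/8169=0.10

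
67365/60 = 1122 + 3/4 = 1122.75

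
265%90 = 85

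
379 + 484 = 863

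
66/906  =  11/151= 0.07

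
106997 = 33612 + 73385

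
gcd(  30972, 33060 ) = 348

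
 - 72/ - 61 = 1 + 11/61 = 1.18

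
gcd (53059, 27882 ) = 1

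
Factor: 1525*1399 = 5^2*61^1*1399^1 = 2133475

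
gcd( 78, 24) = 6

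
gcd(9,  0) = 9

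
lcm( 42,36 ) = 252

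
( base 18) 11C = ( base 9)433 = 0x162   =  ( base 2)101100010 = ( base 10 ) 354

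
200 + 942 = 1142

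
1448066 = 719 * 2014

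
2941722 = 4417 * 666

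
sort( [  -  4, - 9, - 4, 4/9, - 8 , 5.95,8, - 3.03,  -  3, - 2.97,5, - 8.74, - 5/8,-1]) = [ - 9, - 8.74, - 8, - 4 , - 4,- 3.03, - 3, - 2.97, -1, - 5/8,4/9, 5, 5.95, 8]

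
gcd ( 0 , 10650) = 10650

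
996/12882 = 166/2147 = 0.08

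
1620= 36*45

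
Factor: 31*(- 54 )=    - 1674 =- 2^1*3^3*31^1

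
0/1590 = 0 = 0.00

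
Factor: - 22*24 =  - 528 =- 2^4*3^1*11^1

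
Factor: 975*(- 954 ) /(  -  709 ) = 2^1*3^3*5^2*13^1*53^1*709^(-1 )=930150/709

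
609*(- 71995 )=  - 43844955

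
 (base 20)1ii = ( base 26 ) 13o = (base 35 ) M8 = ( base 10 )778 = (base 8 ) 1412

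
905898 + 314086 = 1219984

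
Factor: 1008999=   3^2*112111^1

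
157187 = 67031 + 90156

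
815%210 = 185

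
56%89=56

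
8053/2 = 8053/2 = 4026.50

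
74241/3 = 24747 =24747.00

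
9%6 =3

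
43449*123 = 5344227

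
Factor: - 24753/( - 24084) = 37/36 = 2^( - 2)*3^(  -  2)*37^1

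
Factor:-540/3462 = -90/577 = - 2^1*3^2* 5^1*577^( - 1 ) 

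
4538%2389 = 2149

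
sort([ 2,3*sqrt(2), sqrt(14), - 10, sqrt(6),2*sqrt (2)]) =[ - 10,  2, sqrt(6 ), 2 * sqrt(2 ),  sqrt(14), 3*sqrt( 2)] 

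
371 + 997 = 1368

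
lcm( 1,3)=3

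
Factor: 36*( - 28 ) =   -  1008 = -2^4 * 3^2*7^1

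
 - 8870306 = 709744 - 9580050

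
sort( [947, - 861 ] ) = [ - 861, 947]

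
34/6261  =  34/6261= 0.01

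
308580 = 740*417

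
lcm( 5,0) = 0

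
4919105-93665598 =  - 88746493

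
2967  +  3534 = 6501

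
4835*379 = 1832465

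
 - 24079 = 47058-71137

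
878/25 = 35 + 3/25= 35.12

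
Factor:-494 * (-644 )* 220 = 69989920 = 2^5*5^1*7^1*11^1 * 13^1*19^1* 23^1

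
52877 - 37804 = 15073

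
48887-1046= 47841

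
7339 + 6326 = 13665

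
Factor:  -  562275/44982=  - 25/2 =- 2^ ( - 1)*5^2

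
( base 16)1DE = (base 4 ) 13132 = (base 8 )736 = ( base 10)478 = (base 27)HJ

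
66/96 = 11/16 = 0.69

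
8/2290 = 4/1145  =  0.00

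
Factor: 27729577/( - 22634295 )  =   - 3^(  -  1)*5^(  -  1)*47^2*12553^1*1508953^( - 1)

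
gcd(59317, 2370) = 1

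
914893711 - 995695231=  - 80801520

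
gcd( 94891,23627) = 1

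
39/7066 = 39/7066 = 0.01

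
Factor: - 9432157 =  - 7^3*107^1*257^1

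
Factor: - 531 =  - 3^2*59^1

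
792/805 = 792/805 =0.98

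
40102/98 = 409+10/49 = 409.20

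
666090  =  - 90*(  -  7401 ) 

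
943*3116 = 2938388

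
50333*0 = 0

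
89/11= 89/11 = 8.09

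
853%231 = 160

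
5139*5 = 25695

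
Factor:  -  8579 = -23^1*373^1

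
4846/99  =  4846/99  =  48.95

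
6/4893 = 2/1631= 0.00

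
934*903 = 843402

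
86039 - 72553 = 13486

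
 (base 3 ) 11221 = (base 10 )133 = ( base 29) 4H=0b10000101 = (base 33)41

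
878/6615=878/6615 = 0.13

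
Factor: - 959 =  - 7^1*137^1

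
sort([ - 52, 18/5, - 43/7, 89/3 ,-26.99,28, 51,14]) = [ - 52, - 26.99, - 43/7, 18/5, 14,28,89/3, 51]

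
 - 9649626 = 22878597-32528223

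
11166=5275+5891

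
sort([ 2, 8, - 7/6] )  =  [ -7/6,2, 8]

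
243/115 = 2 + 13/115 = 2.11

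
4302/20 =215+1/10 = 215.10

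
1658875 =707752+951123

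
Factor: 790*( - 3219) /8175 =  - 169534/545  =  - 2^1*5^( - 1 )*29^1*37^1*79^1*109^( - 1 )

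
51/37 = 1 + 14/37 = 1.38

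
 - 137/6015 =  -137/6015 = - 0.02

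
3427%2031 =1396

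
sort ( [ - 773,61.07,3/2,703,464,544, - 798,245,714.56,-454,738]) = [ - 798, - 773 , - 454,3/2  ,  61.07,245, 464, 544, 703,714.56,738 ] 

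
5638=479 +5159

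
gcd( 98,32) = 2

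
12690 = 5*2538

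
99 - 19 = 80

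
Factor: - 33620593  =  - 33620593^1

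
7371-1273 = 6098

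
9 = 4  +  5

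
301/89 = 3 + 34/89=3.38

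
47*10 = 470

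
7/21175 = 1/3025 = 0.00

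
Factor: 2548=2^2*7^2*13^1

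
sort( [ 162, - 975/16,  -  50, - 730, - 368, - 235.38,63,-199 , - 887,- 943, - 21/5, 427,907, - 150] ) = [ - 943,-887, - 730, - 368,  -  235.38, - 199, - 150, - 975/16 , - 50, - 21/5,63,162,427 , 907 ]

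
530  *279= 147870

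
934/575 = 1 + 359/575 = 1.62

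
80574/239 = 337 + 31/239 = 337.13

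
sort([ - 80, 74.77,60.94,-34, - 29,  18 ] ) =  [  -  80,-34,-29, 18,60.94, 74.77]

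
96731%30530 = 5141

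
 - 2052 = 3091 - 5143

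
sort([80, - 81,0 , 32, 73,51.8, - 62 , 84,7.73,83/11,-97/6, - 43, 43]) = [-81, - 62,- 43,  -  97/6,0,83/11,7.73 , 32,43, 51.8,73,80, 84]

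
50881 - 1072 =49809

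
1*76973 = 76973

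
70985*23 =1632655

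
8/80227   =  8/80227 = 0.00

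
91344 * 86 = 7855584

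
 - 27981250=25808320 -53789570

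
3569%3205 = 364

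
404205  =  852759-448554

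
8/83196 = 2/20799 = 0.00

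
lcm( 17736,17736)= 17736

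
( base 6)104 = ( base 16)28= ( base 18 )24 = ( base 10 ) 40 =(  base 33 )17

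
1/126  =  1/126= 0.01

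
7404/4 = 1851= 1851.00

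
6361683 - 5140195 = 1221488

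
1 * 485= 485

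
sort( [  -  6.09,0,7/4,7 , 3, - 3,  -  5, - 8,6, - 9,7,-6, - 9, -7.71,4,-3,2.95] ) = [  -  9,  -  9,-8, - 7.71, -6.09,  -  6, - 5, -3,- 3, 0, 7/4,2.95,3 , 4, 6,7,  7 ]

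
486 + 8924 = 9410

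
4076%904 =460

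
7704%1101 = 1098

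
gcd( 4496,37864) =8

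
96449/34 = 2836 + 25/34 = 2836.74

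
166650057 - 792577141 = - 625927084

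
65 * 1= 65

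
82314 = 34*2421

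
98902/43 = 98902/43  =  2300.05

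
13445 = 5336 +8109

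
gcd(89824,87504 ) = 16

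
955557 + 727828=1683385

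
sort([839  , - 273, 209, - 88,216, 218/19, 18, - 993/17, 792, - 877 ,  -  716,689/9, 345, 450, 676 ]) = [ - 877,-716,  -  273, - 88, - 993/17, 218/19,18, 689/9, 209, 216, 345,450, 676, 792,839 ]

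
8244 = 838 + 7406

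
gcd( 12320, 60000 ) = 160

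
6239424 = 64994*96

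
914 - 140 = 774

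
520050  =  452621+67429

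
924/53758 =462/26879 = 0.02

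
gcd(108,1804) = 4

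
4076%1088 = 812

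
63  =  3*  21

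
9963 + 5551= 15514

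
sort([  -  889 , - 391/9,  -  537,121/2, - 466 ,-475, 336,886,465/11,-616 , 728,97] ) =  [-889, - 616, - 537, - 475, - 466,-391/9, 465/11,121/2, 97, 336 , 728, 886] 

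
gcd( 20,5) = 5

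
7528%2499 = 31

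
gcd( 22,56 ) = 2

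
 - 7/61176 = - 1+ 61169/61176  =  -  0.00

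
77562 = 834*93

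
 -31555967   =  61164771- 92720738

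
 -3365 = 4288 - 7653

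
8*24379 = 195032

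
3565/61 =3565/61= 58.44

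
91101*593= 54022893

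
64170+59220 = 123390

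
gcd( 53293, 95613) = 1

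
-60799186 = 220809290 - 281608476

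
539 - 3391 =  - 2852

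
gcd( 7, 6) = 1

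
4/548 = 1/137  =  0.01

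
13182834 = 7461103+5721731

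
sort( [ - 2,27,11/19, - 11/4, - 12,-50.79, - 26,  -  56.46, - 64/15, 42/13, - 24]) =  [ - 56.46, -50.79,  -  26, - 24, - 12,-64/15,-11/4 , - 2,11/19, 42/13 , 27 ]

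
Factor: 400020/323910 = 226/183 = 2^1*3^( - 1 ) * 61^ ( - 1 )*113^1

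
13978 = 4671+9307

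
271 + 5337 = 5608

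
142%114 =28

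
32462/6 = 16231/3 = 5410.33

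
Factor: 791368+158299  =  949667 = 949667^1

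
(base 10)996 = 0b1111100100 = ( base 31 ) 114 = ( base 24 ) 1hc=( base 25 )1EL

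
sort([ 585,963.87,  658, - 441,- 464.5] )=[ - 464.5, - 441,  585, 658, 963.87 ] 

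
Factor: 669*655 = 3^1*5^1*131^1*223^1 =438195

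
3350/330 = 335/33 = 10.15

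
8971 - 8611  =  360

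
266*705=187530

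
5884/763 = 5884/763 = 7.71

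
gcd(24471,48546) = 9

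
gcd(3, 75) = 3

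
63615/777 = 81 + 226/259 = 81.87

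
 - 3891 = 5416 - 9307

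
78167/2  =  39083 +1/2 = 39083.50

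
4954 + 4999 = 9953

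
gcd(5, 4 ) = 1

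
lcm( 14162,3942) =382374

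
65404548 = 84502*774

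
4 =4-0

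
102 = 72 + 30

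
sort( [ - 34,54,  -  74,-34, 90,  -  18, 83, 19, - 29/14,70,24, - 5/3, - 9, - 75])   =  [ - 75, - 74,-34, - 34, - 18, - 9, - 29/14, - 5/3,19, 24,54,70,83,90] 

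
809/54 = 14 + 53/54 = 14.98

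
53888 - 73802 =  - 19914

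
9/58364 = 9/58364 = 0.00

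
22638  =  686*33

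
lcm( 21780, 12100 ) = 108900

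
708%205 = 93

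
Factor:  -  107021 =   -  107021^1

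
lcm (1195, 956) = 4780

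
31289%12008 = 7273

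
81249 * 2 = 162498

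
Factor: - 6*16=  - 2^5*3^1= -96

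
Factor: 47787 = 3^1*17^1*937^1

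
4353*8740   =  38045220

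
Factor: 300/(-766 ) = - 150/383=- 2^1*3^1*5^2*383^( - 1)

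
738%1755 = 738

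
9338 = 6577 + 2761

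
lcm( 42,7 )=42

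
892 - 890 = 2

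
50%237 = 50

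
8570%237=38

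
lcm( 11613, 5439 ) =429681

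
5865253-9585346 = -3720093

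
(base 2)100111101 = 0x13D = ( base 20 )fh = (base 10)317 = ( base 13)1b5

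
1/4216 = 1/4216 = 0.00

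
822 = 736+86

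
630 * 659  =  415170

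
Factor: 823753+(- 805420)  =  3^3*7^1*97^1 = 18333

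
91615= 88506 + 3109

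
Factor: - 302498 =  - 2^1*7^1*17^1*31^1*41^1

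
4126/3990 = 2063/1995 = 1.03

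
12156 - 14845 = - 2689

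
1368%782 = 586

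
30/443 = 30/443 = 0.07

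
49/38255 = 7/5465= 0.00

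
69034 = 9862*7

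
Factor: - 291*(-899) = 3^1*29^1*31^1*97^1 = 261609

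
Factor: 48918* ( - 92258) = - 4513076844 = -  2^2*  3^1 * 31^1*163^1 * 263^1*283^1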